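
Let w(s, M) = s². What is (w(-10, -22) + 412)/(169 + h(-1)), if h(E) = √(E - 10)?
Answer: 21632/7143 - 128*I*√11/7143 ≈ 3.0284 - 0.059433*I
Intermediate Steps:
h(E) = √(-10 + E)
(w(-10, -22) + 412)/(169 + h(-1)) = ((-10)² + 412)/(169 + √(-10 - 1)) = (100 + 412)/(169 + √(-11)) = 512/(169 + I*√11)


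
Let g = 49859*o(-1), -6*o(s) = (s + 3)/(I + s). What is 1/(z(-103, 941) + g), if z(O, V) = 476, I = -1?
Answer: 6/52715 ≈ 0.00011382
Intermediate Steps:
o(s) = -(3 + s)/(6*(-1 + s)) (o(s) = -(s + 3)/(6*(-1 + s)) = -(3 + s)/(6*(-1 + s)))
g = 49859/6 (g = 49859*((-3 - 1*(-1))/(6*(-1 - 1))) = 49859*((1/6)*(-3 + 1)/(-2)) = 49859*((1/6)*(-1/2)*(-2)) = 49859*(1/6) = 49859/6 ≈ 8309.8)
1/(z(-103, 941) + g) = 1/(476 + 49859/6) = 1/(52715/6) = 6/52715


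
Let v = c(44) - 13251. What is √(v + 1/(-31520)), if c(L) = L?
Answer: 3*I*√91120082530/7880 ≈ 114.92*I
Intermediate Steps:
v = -13207 (v = 44 - 13251 = -13207)
√(v + 1/(-31520)) = √(-13207 + 1/(-31520)) = √(-13207 - 1/31520) = √(-416284641/31520) = 3*I*√91120082530/7880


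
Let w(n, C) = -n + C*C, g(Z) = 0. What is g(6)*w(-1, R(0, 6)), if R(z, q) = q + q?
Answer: 0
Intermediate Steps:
R(z, q) = 2*q
w(n, C) = C² - n (w(n, C) = -n + C² = C² - n)
g(6)*w(-1, R(0, 6)) = 0*((2*6)² - 1*(-1)) = 0*(12² + 1) = 0*(144 + 1) = 0*145 = 0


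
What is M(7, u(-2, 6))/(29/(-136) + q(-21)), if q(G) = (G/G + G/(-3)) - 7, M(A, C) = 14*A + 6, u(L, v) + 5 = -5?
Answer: 14144/107 ≈ 132.19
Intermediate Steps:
u(L, v) = -10 (u(L, v) = -5 - 5 = -10)
M(A, C) = 6 + 14*A
q(G) = -6 - G/3 (q(G) = (1 + G*(-⅓)) - 7 = (1 - G/3) - 7 = -6 - G/3)
M(7, u(-2, 6))/(29/(-136) + q(-21)) = (6 + 14*7)/(29/(-136) + (-6 - ⅓*(-21))) = (6 + 98)/(29*(-1/136) + (-6 + 7)) = 104/(-29/136 + 1) = 104/(107/136) = (136/107)*104 = 14144/107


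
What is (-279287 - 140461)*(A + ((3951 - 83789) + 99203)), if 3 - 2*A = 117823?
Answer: 16598934660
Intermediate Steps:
A = -58910 (A = 3/2 - ½*117823 = 3/2 - 117823/2 = -58910)
(-279287 - 140461)*(A + ((3951 - 83789) + 99203)) = (-279287 - 140461)*(-58910 + ((3951 - 83789) + 99203)) = -419748*(-58910 + (-79838 + 99203)) = -419748*(-58910 + 19365) = -419748*(-39545) = 16598934660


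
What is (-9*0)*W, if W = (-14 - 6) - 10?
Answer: 0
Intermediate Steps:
W = -30 (W = -20 - 10 = -30)
(-9*0)*W = -9*0*(-30) = 0*(-30) = 0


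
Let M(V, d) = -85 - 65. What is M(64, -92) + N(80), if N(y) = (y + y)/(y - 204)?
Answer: -4690/31 ≈ -151.29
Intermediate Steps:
M(V, d) = -150
N(y) = 2*y/(-204 + y) (N(y) = (2*y)/(-204 + y) = 2*y/(-204 + y))
M(64, -92) + N(80) = -150 + 2*80/(-204 + 80) = -150 + 2*80/(-124) = -150 + 2*80*(-1/124) = -150 - 40/31 = -4690/31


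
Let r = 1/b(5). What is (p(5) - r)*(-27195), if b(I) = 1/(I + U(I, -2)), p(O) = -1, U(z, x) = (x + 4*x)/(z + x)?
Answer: 72520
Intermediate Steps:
U(z, x) = 5*x/(x + z) (U(z, x) = (5*x)/(x + z) = 5*x/(x + z))
b(I) = 1/(I - 10/(-2 + I)) (b(I) = 1/(I + 5*(-2)/(-2 + I)) = 1/(I - 10/(-2 + I)))
r = 5/3 (r = 1/((-2 + 5)/(-10 + 5*(-2 + 5))) = 1/(3/(-10 + 5*3)) = 1/(3/(-10 + 15)) = 1/(3/5) = 1/((⅕)*3) = 1/(⅗) = 5/3 ≈ 1.6667)
(p(5) - r)*(-27195) = (-1 - 1*5/3)*(-27195) = (-1 - 5/3)*(-27195) = -8/3*(-27195) = 72520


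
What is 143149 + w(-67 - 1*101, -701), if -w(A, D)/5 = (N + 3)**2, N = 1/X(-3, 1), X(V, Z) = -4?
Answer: 2289779/16 ≈ 1.4311e+5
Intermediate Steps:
N = -1/4 (N = 1/(-4) = -1/4 ≈ -0.25000)
w(A, D) = -605/16 (w(A, D) = -5*(-1/4 + 3)**2 = -5*(11/4)**2 = -5*121/16 = -605/16)
143149 + w(-67 - 1*101, -701) = 143149 - 605/16 = 2289779/16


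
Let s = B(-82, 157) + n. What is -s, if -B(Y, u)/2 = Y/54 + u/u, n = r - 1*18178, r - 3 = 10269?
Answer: 213434/27 ≈ 7905.0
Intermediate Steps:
r = 10272 (r = 3 + 10269 = 10272)
n = -7906 (n = 10272 - 1*18178 = 10272 - 18178 = -7906)
B(Y, u) = -2 - Y/27 (B(Y, u) = -2*(Y/54 + u/u) = -2*(Y*(1/54) + 1) = -2*(Y/54 + 1) = -2*(1 + Y/54) = -2 - Y/27)
s = -213434/27 (s = (-2 - 1/27*(-82)) - 7906 = (-2 + 82/27) - 7906 = 28/27 - 7906 = -213434/27 ≈ -7905.0)
-s = -1*(-213434/27) = 213434/27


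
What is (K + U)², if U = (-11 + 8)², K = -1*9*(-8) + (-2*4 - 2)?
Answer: 5041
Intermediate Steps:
K = 62 (K = -9*(-8) + (-8 - 2) = 72 - 10 = 62)
U = 9 (U = (-3)² = 9)
(K + U)² = (62 + 9)² = 71² = 5041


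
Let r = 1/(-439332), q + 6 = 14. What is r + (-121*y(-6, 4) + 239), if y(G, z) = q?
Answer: -320273029/439332 ≈ -729.00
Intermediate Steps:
q = 8 (q = -6 + 14 = 8)
y(G, z) = 8
r = -1/439332 ≈ -2.2762e-6
r + (-121*y(-6, 4) + 239) = -1/439332 + (-121*8 + 239) = -1/439332 + (-968 + 239) = -1/439332 - 729 = -320273029/439332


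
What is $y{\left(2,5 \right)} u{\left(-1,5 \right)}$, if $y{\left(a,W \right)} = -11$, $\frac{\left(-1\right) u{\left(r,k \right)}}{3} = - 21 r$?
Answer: $693$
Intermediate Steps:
$u{\left(r,k \right)} = 63 r$ ($u{\left(r,k \right)} = - 3 \left(- 21 r\right) = 63 r$)
$y{\left(2,5 \right)} u{\left(-1,5 \right)} = - 11 \cdot 63 \left(-1\right) = \left(-11\right) \left(-63\right) = 693$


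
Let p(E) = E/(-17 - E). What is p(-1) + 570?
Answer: 9121/16 ≈ 570.06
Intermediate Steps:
p(-1) + 570 = -1*(-1)/(17 - 1) + 570 = -1*(-1)/16 + 570 = -1*(-1)*1/16 + 570 = 1/16 + 570 = 9121/16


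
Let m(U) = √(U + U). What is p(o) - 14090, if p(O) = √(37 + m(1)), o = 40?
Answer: -14090 + √(37 + √2) ≈ -14084.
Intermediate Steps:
m(U) = √2*√U (m(U) = √(2*U) = √2*√U)
p(O) = √(37 + √2) (p(O) = √(37 + √2*√1) = √(37 + √2*1) = √(37 + √2))
p(o) - 14090 = √(37 + √2) - 14090 = -14090 + √(37 + √2)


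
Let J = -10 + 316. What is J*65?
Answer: 19890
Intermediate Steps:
J = 306
J*65 = 306*65 = 19890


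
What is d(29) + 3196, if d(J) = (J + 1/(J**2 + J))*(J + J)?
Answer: 73171/15 ≈ 4878.1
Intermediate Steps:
d(J) = 2*J*(J + 1/(J + J**2)) (d(J) = (J + 1/(J + J**2))*(2*J) = 2*J*(J + 1/(J + J**2)))
d(29) + 3196 = 2*(1 + 29**2 + 29**3)/(1 + 29) + 3196 = 2*(1 + 841 + 24389)/30 + 3196 = 2*(1/30)*25231 + 3196 = 25231/15 + 3196 = 73171/15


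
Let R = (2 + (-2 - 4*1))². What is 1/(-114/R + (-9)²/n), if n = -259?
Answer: -2072/15411 ≈ -0.13445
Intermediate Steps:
R = 16 (R = (2 + (-2 - 4))² = (2 - 6)² = (-4)² = 16)
1/(-114/R + (-9)²/n) = 1/(-114/16 + (-9)²/(-259)) = 1/(-114*1/16 + 81*(-1/259)) = 1/(-57/8 - 81/259) = 1/(-15411/2072) = -2072/15411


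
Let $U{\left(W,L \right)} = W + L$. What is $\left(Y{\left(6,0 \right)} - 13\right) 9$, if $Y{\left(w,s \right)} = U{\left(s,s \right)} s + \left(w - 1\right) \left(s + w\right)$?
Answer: $153$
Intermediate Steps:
$U{\left(W,L \right)} = L + W$
$Y{\left(w,s \right)} = 2 s^{2} + \left(-1 + w\right) \left(s + w\right)$ ($Y{\left(w,s \right)} = \left(s + s\right) s + \left(w - 1\right) \left(s + w\right) = 2 s s + \left(-1 + w\right) \left(s + w\right) = 2 s^{2} + \left(-1 + w\right) \left(s + w\right)$)
$\left(Y{\left(6,0 \right)} - 13\right) 9 = \left(\left(6^{2} - 0 - 6 + 2 \cdot 0^{2} + 0 \cdot 6\right) - 13\right) 9 = \left(\left(36 + 0 - 6 + 2 \cdot 0 + 0\right) - 13\right) 9 = \left(\left(36 + 0 - 6 + 0 + 0\right) - 13\right) 9 = \left(30 - 13\right) 9 = 17 \cdot 9 = 153$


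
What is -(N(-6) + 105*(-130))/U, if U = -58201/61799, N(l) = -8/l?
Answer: -2530421854/174603 ≈ -14492.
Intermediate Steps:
U = -58201/61799 (U = -58201*1/61799 = -58201/61799 ≈ -0.94178)
-(N(-6) + 105*(-130))/U = -(-8/(-6) + 105*(-130))/(-58201/61799) = -(-8*(-⅙) - 13650)*(-61799)/58201 = -(4/3 - 13650)*(-61799)/58201 = -(-40946)*(-61799)/(3*58201) = -1*2530421854/174603 = -2530421854/174603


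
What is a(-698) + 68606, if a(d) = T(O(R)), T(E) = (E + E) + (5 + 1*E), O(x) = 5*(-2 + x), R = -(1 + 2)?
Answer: 68536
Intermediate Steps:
R = -3 (R = -1*3 = -3)
O(x) = -10 + 5*x
T(E) = 5 + 3*E (T(E) = 2*E + (5 + E) = 5 + 3*E)
a(d) = -70 (a(d) = 5 + 3*(-10 + 5*(-3)) = 5 + 3*(-10 - 15) = 5 + 3*(-25) = 5 - 75 = -70)
a(-698) + 68606 = -70 + 68606 = 68536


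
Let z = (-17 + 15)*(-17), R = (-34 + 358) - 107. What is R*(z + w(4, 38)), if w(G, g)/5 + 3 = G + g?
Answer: 49693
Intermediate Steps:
w(G, g) = -15 + 5*G + 5*g (w(G, g) = -15 + 5*(G + g) = -15 + (5*G + 5*g) = -15 + 5*G + 5*g)
R = 217 (R = 324 - 107 = 217)
z = 34 (z = -2*(-17) = 34)
R*(z + w(4, 38)) = 217*(34 + (-15 + 5*4 + 5*38)) = 217*(34 + (-15 + 20 + 190)) = 217*(34 + 195) = 217*229 = 49693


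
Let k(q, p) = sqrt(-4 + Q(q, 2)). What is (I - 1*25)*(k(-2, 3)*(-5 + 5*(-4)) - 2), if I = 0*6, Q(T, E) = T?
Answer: 50 + 625*I*sqrt(6) ≈ 50.0 + 1530.9*I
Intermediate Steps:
k(q, p) = sqrt(-4 + q)
I = 0
(I - 1*25)*(k(-2, 3)*(-5 + 5*(-4)) - 2) = (0 - 1*25)*(sqrt(-4 - 2)*(-5 + 5*(-4)) - 2) = (0 - 25)*(sqrt(-6)*(-5 - 20) - 2) = -25*((I*sqrt(6))*(-25) - 2) = -25*(-25*I*sqrt(6) - 2) = -25*(-2 - 25*I*sqrt(6)) = 50 + 625*I*sqrt(6)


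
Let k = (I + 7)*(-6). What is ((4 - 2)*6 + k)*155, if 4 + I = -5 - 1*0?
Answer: 3720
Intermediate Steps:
I = -9 (I = -4 + (-5 - 1*0) = -4 + (-5 + 0) = -4 - 5 = -9)
k = 12 (k = (-9 + 7)*(-6) = -2*(-6) = 12)
((4 - 2)*6 + k)*155 = ((4 - 2)*6 + 12)*155 = (2*6 + 12)*155 = (12 + 12)*155 = 24*155 = 3720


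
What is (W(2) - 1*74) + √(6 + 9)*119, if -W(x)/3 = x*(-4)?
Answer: -50 + 119*√15 ≈ 410.88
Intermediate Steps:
W(x) = 12*x (W(x) = -3*x*(-4) = -(-12)*x = 12*x)
(W(2) - 1*74) + √(6 + 9)*119 = (12*2 - 1*74) + √(6 + 9)*119 = (24 - 74) + √15*119 = -50 + 119*√15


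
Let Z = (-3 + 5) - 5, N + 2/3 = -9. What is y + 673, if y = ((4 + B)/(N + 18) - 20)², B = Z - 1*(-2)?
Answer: 661706/625 ≈ 1058.7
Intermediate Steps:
N = -29/3 (N = -⅔ - 9 = -29/3 ≈ -9.6667)
Z = -3 (Z = 2 - 5 = -3)
B = -1 (B = -3 - 1*(-2) = -3 + 2 = -1)
y = 241081/625 (y = ((4 - 1)/(-29/3 + 18) - 20)² = (3/(25/3) - 20)² = (3*(3/25) - 20)² = (9/25 - 20)² = (-491/25)² = 241081/625 ≈ 385.73)
y + 673 = 241081/625 + 673 = 661706/625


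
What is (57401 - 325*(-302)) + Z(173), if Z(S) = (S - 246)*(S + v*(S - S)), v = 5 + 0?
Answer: 142922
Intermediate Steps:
v = 5
Z(S) = S*(-246 + S) (Z(S) = (S - 246)*(S + 5*(S - S)) = (-246 + S)*(S + 5*0) = (-246 + S)*(S + 0) = (-246 + S)*S = S*(-246 + S))
(57401 - 325*(-302)) + Z(173) = (57401 - 325*(-302)) + 173*(-246 + 173) = (57401 + 98150) + 173*(-73) = 155551 - 12629 = 142922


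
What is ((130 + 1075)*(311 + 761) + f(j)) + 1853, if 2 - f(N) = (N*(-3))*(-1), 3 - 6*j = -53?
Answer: 1293587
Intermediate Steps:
j = 28/3 (j = 1/2 - 1/6*(-53) = 1/2 + 53/6 = 28/3 ≈ 9.3333)
f(N) = 2 - 3*N (f(N) = 2 - N*(-3)*(-1) = 2 - (-3*N)*(-1) = 2 - 3*N)
((130 + 1075)*(311 + 761) + f(j)) + 1853 = ((130 + 1075)*(311 + 761) + (2 - 3*28/3)) + 1853 = (1205*1072 + (2 - 28)) + 1853 = (1291760 - 26) + 1853 = 1291734 + 1853 = 1293587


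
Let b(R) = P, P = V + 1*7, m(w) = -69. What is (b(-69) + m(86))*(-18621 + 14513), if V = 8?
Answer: 221832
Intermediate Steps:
P = 15 (P = 8 + 1*7 = 8 + 7 = 15)
b(R) = 15
(b(-69) + m(86))*(-18621 + 14513) = (15 - 69)*(-18621 + 14513) = -54*(-4108) = 221832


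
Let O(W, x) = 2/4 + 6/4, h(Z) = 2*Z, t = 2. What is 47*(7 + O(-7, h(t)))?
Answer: 423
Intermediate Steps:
O(W, x) = 2 (O(W, x) = 2*(¼) + 6*(¼) = ½ + 3/2 = 2)
47*(7 + O(-7, h(t))) = 47*(7 + 2) = 47*9 = 423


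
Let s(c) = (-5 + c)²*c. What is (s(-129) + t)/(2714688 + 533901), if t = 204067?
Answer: -2112257/3248589 ≈ -0.65021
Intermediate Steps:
s(c) = c*(-5 + c)²
(s(-129) + t)/(2714688 + 533901) = (-129*(-5 - 129)² + 204067)/(2714688 + 533901) = (-129*(-134)² + 204067)/3248589 = (-129*17956 + 204067)*(1/3248589) = (-2316324 + 204067)*(1/3248589) = -2112257*1/3248589 = -2112257/3248589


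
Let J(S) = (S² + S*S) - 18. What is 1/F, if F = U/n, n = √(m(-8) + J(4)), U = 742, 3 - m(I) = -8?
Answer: 5/742 ≈ 0.0067385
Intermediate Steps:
m(I) = 11 (m(I) = 3 - 1*(-8) = 3 + 8 = 11)
J(S) = -18 + 2*S² (J(S) = (S² + S²) - 18 = 2*S² - 18 = -18 + 2*S²)
n = 5 (n = √(11 + (-18 + 2*4²)) = √(11 + (-18 + 2*16)) = √(11 + (-18 + 32)) = √(11 + 14) = √25 = 5)
F = 742/5 ≈ 148.40
1/F = 1/(742/5) = 5/742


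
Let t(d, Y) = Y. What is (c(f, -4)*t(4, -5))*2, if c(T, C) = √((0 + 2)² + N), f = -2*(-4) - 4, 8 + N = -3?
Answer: -10*I*√7 ≈ -26.458*I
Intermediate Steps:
N = -11 (N = -8 - 3 = -11)
f = 4 (f = 8 - 4 = 4)
c(T, C) = I*√7 (c(T, C) = √((0 + 2)² - 11) = √(2² - 11) = √(4 - 11) = √(-7) = I*√7)
(c(f, -4)*t(4, -5))*2 = ((I*√7)*(-5))*2 = -5*I*√7*2 = -10*I*√7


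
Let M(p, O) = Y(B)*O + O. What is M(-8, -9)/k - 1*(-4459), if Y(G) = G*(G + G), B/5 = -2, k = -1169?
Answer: 5214380/1169 ≈ 4460.5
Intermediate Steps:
B = -10 (B = 5*(-2) = -10)
Y(G) = 2*G² (Y(G) = G*(2*G) = 2*G²)
M(p, O) = 201*O (M(p, O) = (2*(-10)²)*O + O = (2*100)*O + O = 200*O + O = 201*O)
M(-8, -9)/k - 1*(-4459) = (201*(-9))/(-1169) - 1*(-4459) = -1809*(-1/1169) + 4459 = 1809/1169 + 4459 = 5214380/1169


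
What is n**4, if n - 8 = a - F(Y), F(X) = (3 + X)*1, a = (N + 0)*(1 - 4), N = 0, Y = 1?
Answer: 256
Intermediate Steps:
a = 0 (a = (0 + 0)*(1 - 4) = 0*(-3) = 0)
F(X) = 3 + X
n = 4 (n = 8 + (0 - (3 + 1)) = 8 + (0 - 1*4) = 8 + (0 - 4) = 8 - 4 = 4)
n**4 = 4**4 = 256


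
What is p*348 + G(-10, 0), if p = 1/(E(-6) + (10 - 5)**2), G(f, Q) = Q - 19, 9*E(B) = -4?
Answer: -1067/221 ≈ -4.8281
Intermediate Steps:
E(B) = -4/9 (E(B) = (1/9)*(-4) = -4/9)
G(f, Q) = -19 + Q
p = 9/221 (p = 1/(-4/9 + (10 - 5)**2) = 1/(-4/9 + 5**2) = 1/(-4/9 + 25) = 1/(221/9) = 9/221 ≈ 0.040724)
p*348 + G(-10, 0) = (9/221)*348 + (-19 + 0) = 3132/221 - 19 = -1067/221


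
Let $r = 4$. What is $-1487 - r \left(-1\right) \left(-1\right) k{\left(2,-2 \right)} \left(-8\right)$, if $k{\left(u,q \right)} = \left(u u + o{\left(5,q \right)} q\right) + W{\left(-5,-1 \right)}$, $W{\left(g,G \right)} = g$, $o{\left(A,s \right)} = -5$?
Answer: $-1199$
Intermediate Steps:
$k{\left(u,q \right)} = -5 + u^{2} - 5 q$ ($k{\left(u,q \right)} = \left(u u - 5 q\right) - 5 = \left(u^{2} - 5 q\right) - 5 = -5 + u^{2} - 5 q$)
$-1487 - r \left(-1\right) \left(-1\right) k{\left(2,-2 \right)} \left(-8\right) = -1487 - 4 \left(-1\right) \left(-1\right) \left(-5 + 2^{2} - -10\right) \left(-8\right) = -1487 - \left(-4\right) \left(-1\right) \left(-5 + 4 + 10\right) \left(-8\right) = -1487 - 4 \cdot 9 \left(-8\right) = -1487 - 36 \left(-8\right) = -1487 - -288 = -1487 + 288 = -1199$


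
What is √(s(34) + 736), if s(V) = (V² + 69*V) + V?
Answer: 4*√267 ≈ 65.361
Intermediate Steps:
s(V) = V² + 70*V
√(s(34) + 736) = √(34*(70 + 34) + 736) = √(34*104 + 736) = √(3536 + 736) = √4272 = 4*√267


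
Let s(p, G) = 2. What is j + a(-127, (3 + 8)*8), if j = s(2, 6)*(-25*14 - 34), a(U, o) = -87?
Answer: -855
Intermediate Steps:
j = -768 (j = 2*(-25*14 - 34) = 2*(-350 - 34) = 2*(-384) = -768)
j + a(-127, (3 + 8)*8) = -768 - 87 = -855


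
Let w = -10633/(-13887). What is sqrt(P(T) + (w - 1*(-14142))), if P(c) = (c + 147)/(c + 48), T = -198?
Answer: sqrt(30305339113894)/46290 ≈ 118.92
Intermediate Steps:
w = 10633/13887 (w = -10633*(-1/13887) = 10633/13887 ≈ 0.76568)
P(c) = (147 + c)/(48 + c)
sqrt(P(T) + (w - 1*(-14142))) = sqrt((147 - 198)/(48 - 198) + (10633/13887 - 1*(-14142))) = sqrt(-51/(-150) + (10633/13887 + 14142)) = sqrt(-1/150*(-51) + 196400587/13887) = sqrt(17/50 + 196400587/13887) = sqrt(9820265429/694350) = sqrt(30305339113894)/46290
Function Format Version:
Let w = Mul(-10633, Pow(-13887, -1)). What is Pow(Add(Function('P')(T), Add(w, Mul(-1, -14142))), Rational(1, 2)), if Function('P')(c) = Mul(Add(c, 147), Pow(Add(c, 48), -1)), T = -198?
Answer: Mul(Rational(1, 46290), Pow(30305339113894, Rational(1, 2))) ≈ 118.92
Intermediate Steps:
w = Rational(10633, 13887) (w = Mul(-10633, Rational(-1, 13887)) = Rational(10633, 13887) ≈ 0.76568)
Function('P')(c) = Mul(Pow(Add(48, c), -1), Add(147, c)) (Function('P')(c) = Mul(Add(147, c), Pow(Add(48, c), -1)) = Mul(Pow(Add(48, c), -1), Add(147, c)))
Pow(Add(Function('P')(T), Add(w, Mul(-1, -14142))), Rational(1, 2)) = Pow(Add(Mul(Pow(Add(48, -198), -1), Add(147, -198)), Add(Rational(10633, 13887), Mul(-1, -14142))), Rational(1, 2)) = Pow(Add(Mul(Pow(-150, -1), -51), Add(Rational(10633, 13887), 14142)), Rational(1, 2)) = Pow(Add(Mul(Rational(-1, 150), -51), Rational(196400587, 13887)), Rational(1, 2)) = Pow(Add(Rational(17, 50), Rational(196400587, 13887)), Rational(1, 2)) = Pow(Rational(9820265429, 694350), Rational(1, 2)) = Mul(Rational(1, 46290), Pow(30305339113894, Rational(1, 2)))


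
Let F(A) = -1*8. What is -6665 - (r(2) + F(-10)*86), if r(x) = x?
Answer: -5979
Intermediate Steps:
F(A) = -8
-6665 - (r(2) + F(-10)*86) = -6665 - (2 - 8*86) = -6665 - (2 - 688) = -6665 - 1*(-686) = -6665 + 686 = -5979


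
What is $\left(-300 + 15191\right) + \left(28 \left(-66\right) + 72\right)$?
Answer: $13115$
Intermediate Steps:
$\left(-300 + 15191\right) + \left(28 \left(-66\right) + 72\right) = 14891 + \left(-1848 + 72\right) = 14891 - 1776 = 13115$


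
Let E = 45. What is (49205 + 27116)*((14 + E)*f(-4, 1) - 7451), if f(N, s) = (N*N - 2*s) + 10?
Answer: -460597235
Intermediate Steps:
f(N, s) = 10 + N² - 2*s (f(N, s) = (N² - 2*s) + 10 = 10 + N² - 2*s)
(49205 + 27116)*((14 + E)*f(-4, 1) - 7451) = (49205 + 27116)*((14 + 45)*(10 + (-4)² - 2*1) - 7451) = 76321*(59*(10 + 16 - 2) - 7451) = 76321*(59*24 - 7451) = 76321*(1416 - 7451) = 76321*(-6035) = -460597235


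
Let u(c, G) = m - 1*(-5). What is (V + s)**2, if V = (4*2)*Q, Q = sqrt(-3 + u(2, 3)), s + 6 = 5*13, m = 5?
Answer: 3929 + 944*sqrt(7) ≈ 6426.6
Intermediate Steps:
u(c, G) = 10 (u(c, G) = 5 - 1*(-5) = 5 + 5 = 10)
s = 59 (s = -6 + 5*13 = -6 + 65 = 59)
Q = sqrt(7) (Q = sqrt(-3 + 10) = sqrt(7) ≈ 2.6458)
V = 8*sqrt(7) (V = (4*2)*sqrt(7) = 8*sqrt(7) ≈ 21.166)
(V + s)**2 = (8*sqrt(7) + 59)**2 = (59 + 8*sqrt(7))**2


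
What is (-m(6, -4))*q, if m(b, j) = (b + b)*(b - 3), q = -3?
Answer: 108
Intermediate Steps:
m(b, j) = 2*b*(-3 + b) (m(b, j) = (2*b)*(-3 + b) = 2*b*(-3 + b))
(-m(6, -4))*q = -2*6*(-3 + 6)*(-3) = -2*6*3*(-3) = -1*36*(-3) = -36*(-3) = 108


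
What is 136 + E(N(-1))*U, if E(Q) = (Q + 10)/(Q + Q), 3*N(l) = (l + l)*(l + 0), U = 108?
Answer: 1000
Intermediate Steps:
N(l) = 2*l²/3 (N(l) = ((l + l)*(l + 0))/3 = ((2*l)*l)/3 = (2*l²)/3 = 2*l²/3)
E(Q) = (10 + Q)/(2*Q) (E(Q) = (10 + Q)/((2*Q)) = (10 + Q)*(1/(2*Q)) = (10 + Q)/(2*Q))
136 + E(N(-1))*U = 136 + ((10 + (⅔)*(-1)²)/(2*(((⅔)*(-1)²))))*108 = 136 + ((10 + (⅔)*1)/(2*(((⅔)*1))))*108 = 136 + ((10 + ⅔)/(2*(⅔)))*108 = 136 + ((½)*(3/2)*(32/3))*108 = 136 + 8*108 = 136 + 864 = 1000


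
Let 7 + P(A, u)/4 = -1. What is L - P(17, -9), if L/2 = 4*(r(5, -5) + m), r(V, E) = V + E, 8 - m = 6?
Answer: 48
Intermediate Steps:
m = 2 (m = 8 - 1*6 = 8 - 6 = 2)
P(A, u) = -32 (P(A, u) = -28 + 4*(-1) = -28 - 4 = -32)
r(V, E) = E + V
L = 16 (L = 2*(4*((-5 + 5) + 2)) = 2*(4*(0 + 2)) = 2*(4*2) = 2*8 = 16)
L - P(17, -9) = 16 - 1*(-32) = 16 + 32 = 48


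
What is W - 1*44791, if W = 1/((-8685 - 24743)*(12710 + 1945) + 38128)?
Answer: -21940836054693/489849212 ≈ -44791.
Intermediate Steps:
W = -1/489849212 (W = 1/(-33428*14655 + 38128) = 1/(-489887340 + 38128) = 1/(-489849212) = -1/489849212 ≈ -2.0414e-9)
W - 1*44791 = -1/489849212 - 1*44791 = -1/489849212 - 44791 = -21940836054693/489849212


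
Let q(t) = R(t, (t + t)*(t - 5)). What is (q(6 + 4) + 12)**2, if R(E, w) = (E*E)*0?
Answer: 144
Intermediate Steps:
R(E, w) = 0 (R(E, w) = E**2*0 = 0)
q(t) = 0
(q(6 + 4) + 12)**2 = (0 + 12)**2 = 12**2 = 144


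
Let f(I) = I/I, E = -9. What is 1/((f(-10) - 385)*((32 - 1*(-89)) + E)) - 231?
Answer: -9934849/43008 ≈ -231.00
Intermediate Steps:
f(I) = 1
1/((f(-10) - 385)*((32 - 1*(-89)) + E)) - 231 = 1/((1 - 385)*((32 - 1*(-89)) - 9)) - 231 = 1/((-384)*((32 + 89) - 9)) - 231 = -1/(384*(121 - 9)) - 231 = -1/384/112 - 231 = -1/384*1/112 - 231 = -1/43008 - 231 = -9934849/43008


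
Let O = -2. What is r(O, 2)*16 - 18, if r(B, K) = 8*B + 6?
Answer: -178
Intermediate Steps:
r(B, K) = 6 + 8*B
r(O, 2)*16 - 18 = (6 + 8*(-2))*16 - 18 = (6 - 16)*16 - 18 = -10*16 - 18 = -160 - 18 = -178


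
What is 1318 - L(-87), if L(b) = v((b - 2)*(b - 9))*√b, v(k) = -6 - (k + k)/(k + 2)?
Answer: 1318 + 34182*I*√87/4273 ≈ 1318.0 + 74.615*I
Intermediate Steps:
v(k) = -6 - 2*k/(2 + k)
L(b) = 4*√b*(-3 - 2*(-9 + b)*(-2 + b))/(2 + (-9 + b)*(-2 + b)) (L(b) = (4*(-3 - 2*(b - 2)*(b - 9))/(2 + (b - 2)*(b - 9)))*√b = (4*(-3 - 2*(-2 + b)*(-9 + b))/(2 + (-2 + b)*(-9 + b)))*√b = (4*(-3 - 2*(-9 + b)*(-2 + b))/(2 + (-9 + b)*(-2 + b)))*√b = 4*√b*(-3 - 2*(-9 + b)*(-2 + b))/(2 + (-9 + b)*(-2 + b)))
1318 - L(-87) = 1318 - √(-87)*(-156 - 8*(-87)² + 88*(-87))/(20 + (-87)² - 11*(-87)) = 1318 - I*√87*(-156 - 8*7569 - 7656)/(20 + 7569 + 957) = 1318 - I*√87*(-156 - 60552 - 7656)/8546 = 1318 - I*√87*(-68364)/8546 = 1318 - (-34182)*I*√87/4273 = 1318 + 34182*I*√87/4273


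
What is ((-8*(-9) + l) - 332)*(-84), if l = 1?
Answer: 21756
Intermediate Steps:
((-8*(-9) + l) - 332)*(-84) = ((-8*(-9) + 1) - 332)*(-84) = ((72 + 1) - 332)*(-84) = (73 - 332)*(-84) = -259*(-84) = 21756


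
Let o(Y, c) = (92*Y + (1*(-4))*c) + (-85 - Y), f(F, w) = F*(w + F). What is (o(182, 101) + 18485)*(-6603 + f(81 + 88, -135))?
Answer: -29616206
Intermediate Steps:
f(F, w) = F*(F + w)
o(Y, c) = -85 - 4*c + 91*Y (o(Y, c) = (92*Y - 4*c) + (-85 - Y) = (-4*c + 92*Y) + (-85 - Y) = -85 - 4*c + 91*Y)
(o(182, 101) + 18485)*(-6603 + f(81 + 88, -135)) = ((-85 - 4*101 + 91*182) + 18485)*(-6603 + (81 + 88)*((81 + 88) - 135)) = ((-85 - 404 + 16562) + 18485)*(-6603 + 169*(169 - 135)) = (16073 + 18485)*(-6603 + 169*34) = 34558*(-6603 + 5746) = 34558*(-857) = -29616206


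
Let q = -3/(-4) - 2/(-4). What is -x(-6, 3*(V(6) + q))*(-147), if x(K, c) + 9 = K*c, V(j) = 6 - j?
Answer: -9261/2 ≈ -4630.5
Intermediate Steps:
q = 5/4 (q = -3*(-¼) - 2*(-¼) = ¾ + ½ = 5/4 ≈ 1.2500)
x(K, c) = -9 + K*c
-x(-6, 3*(V(6) + q))*(-147) = -(-9 - 18*((6 - 1*6) + 5/4))*(-147) = -(-9 - 18*((6 - 6) + 5/4))*(-147) = -(-9 - 18*(0 + 5/4))*(-147) = -(-9 - 18*5/4)*(-147) = -(-9 - 6*15/4)*(-147) = -(-9 - 45/2)*(-147) = -1*(-63/2)*(-147) = (63/2)*(-147) = -9261/2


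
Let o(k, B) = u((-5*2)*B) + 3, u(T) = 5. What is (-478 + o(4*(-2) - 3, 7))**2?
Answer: 220900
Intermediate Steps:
o(k, B) = 8 (o(k, B) = 5 + 3 = 8)
(-478 + o(4*(-2) - 3, 7))**2 = (-478 + 8)**2 = (-470)**2 = 220900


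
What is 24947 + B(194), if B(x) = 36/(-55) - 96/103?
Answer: 141315767/5665 ≈ 24945.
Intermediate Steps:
B(x) = -8988/5665 (B(x) = 36*(-1/55) - 96*1/103 = -36/55 - 96/103 = -8988/5665)
24947 + B(194) = 24947 - 8988/5665 = 141315767/5665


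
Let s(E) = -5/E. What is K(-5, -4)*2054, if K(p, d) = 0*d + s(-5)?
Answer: 2054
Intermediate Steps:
K(p, d) = 1 (K(p, d) = 0*d - 5/(-5) = 0 - 5*(-⅕) = 0 + 1 = 1)
K(-5, -4)*2054 = 1*2054 = 2054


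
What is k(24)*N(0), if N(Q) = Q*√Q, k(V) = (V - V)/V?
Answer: 0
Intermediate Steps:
k(V) = 0 (k(V) = 0/V = 0)
N(Q) = Q^(3/2)
k(24)*N(0) = 0*0^(3/2) = 0*0 = 0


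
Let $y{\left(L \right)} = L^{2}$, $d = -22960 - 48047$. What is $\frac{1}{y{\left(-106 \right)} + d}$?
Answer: $- \frac{1}{59771} \approx -1.6731 \cdot 10^{-5}$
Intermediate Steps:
$d = -71007$
$\frac{1}{y{\left(-106 \right)} + d} = \frac{1}{\left(-106\right)^{2} - 71007} = \frac{1}{11236 - 71007} = \frac{1}{-59771} = - \frac{1}{59771}$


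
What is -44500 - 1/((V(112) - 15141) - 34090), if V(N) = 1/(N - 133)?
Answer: -46006413979/1033852 ≈ -44500.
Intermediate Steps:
V(N) = 1/(-133 + N)
-44500 - 1/((V(112) - 15141) - 34090) = -44500 - 1/((1/(-133 + 112) - 15141) - 34090) = -44500 - 1/((1/(-21) - 15141) - 34090) = -44500 - 1/((-1/21 - 15141) - 34090) = -44500 - 1/(-317962/21 - 34090) = -44500 - 1/(-1033852/21) = -44500 - 1*(-21/1033852) = -44500 + 21/1033852 = -46006413979/1033852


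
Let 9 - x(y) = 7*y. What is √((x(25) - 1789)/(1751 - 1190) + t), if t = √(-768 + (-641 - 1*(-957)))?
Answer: √(-3795 + 2178*I*√113)/33 ≈ 3.0049 + 3.5376*I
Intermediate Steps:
x(y) = 9 - 7*y
t = 2*I*√113 (t = √(-768 + (-641 + 957)) = √(-768 + 316) = √(-452) = 2*I*√113 ≈ 21.26*I)
√((x(25) - 1789)/(1751 - 1190) + t) = √(((9 - 7*25) - 1789)/(1751 - 1190) + 2*I*√113) = √(((9 - 175) - 1789)/561 + 2*I*√113) = √((-166 - 1789)*(1/561) + 2*I*√113) = √(-1955*1/561 + 2*I*√113) = √(-115/33 + 2*I*√113)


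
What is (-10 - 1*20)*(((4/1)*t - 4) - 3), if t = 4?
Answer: -270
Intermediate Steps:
(-10 - 1*20)*(((4/1)*t - 4) - 3) = (-10 - 1*20)*(((4/1)*4 - 4) - 3) = (-10 - 20)*(((4*1)*4 - 4) - 3) = -30*((4*4 - 4) - 3) = -30*((16 - 4) - 3) = -30*(12 - 3) = -30*9 = -270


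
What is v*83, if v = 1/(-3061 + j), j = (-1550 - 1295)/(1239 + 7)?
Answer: -103418/3816851 ≈ -0.027095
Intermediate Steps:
j = -2845/1246 ≈ -2.2833
v = -1246/3816851 (v = 1/(-3061 - 2845/1246) = 1/(-3816851/1246) = -1246/3816851 ≈ -0.00032645)
v*83 = -1246/3816851*83 = -103418/3816851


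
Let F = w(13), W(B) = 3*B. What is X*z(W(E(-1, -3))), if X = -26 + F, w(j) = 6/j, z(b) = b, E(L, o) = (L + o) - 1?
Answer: 4980/13 ≈ 383.08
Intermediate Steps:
E(L, o) = -1 + L + o
F = 6/13 ≈ 0.46154
X = -332/13 (X = -26 + 6/13 = -332/13 ≈ -25.538)
X*z(W(E(-1, -3))) = -996*(-1 - 1 - 3)/13 = -996*(-5)/13 = -332/13*(-15) = 4980/13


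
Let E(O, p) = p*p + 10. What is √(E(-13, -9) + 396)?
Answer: √487 ≈ 22.068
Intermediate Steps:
E(O, p) = 10 + p² (E(O, p) = p² + 10 = 10 + p²)
√(E(-13, -9) + 396) = √((10 + (-9)²) + 396) = √((10 + 81) + 396) = √(91 + 396) = √487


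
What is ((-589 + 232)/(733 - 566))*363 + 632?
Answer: -24047/167 ≈ -143.99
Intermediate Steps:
((-589 + 232)/(733 - 566))*363 + 632 = -357/167*363 + 632 = -129591/167 + 632 = -24047/167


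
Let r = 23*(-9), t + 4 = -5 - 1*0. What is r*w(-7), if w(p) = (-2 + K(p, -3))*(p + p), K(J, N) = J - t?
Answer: 0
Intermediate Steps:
t = -9 (t = -4 + (-5 - 1*0) = -4 + (-5 + 0) = -4 - 5 = -9)
r = -207
K(J, N) = 9 + J (K(J, N) = J - 1*(-9) = J + 9 = 9 + J)
w(p) = 2*p*(7 + p) (w(p) = (-2 + (9 + p))*(p + p) = (7 + p)*(2*p) = 2*p*(7 + p))
r*w(-7) = -414*(-7)*(7 - 7) = -414*(-7)*0 = -207*0 = 0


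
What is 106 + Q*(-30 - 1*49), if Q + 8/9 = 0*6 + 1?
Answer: 875/9 ≈ 97.222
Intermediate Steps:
Q = 1/9 (Q = -8/9 + (0*6 + 1) = -8/9 + (0 + 1) = -8/9 + 1 = 1/9 ≈ 0.11111)
106 + Q*(-30 - 1*49) = 106 + (-30 - 1*49)/9 = 106 + (-30 - 49)/9 = 106 + (1/9)*(-79) = 106 - 79/9 = 875/9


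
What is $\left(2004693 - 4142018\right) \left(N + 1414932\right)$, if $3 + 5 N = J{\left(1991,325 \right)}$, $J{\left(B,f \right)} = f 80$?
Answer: $-3035282344505$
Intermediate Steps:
$J{\left(B,f \right)} = 80 f$
$N = \frac{25997}{5}$ ($N = - \frac{3}{5} + \frac{80 \cdot 325}{5} = - \frac{3}{5} + \frac{1}{5} \cdot 26000 = - \frac{3}{5} + 5200 = \frac{25997}{5} \approx 5199.4$)
$\left(2004693 - 4142018\right) \left(N + 1414932\right) = \left(2004693 - 4142018\right) \left(\frac{25997}{5} + 1414932\right) = \left(-2137325\right) \frac{7100657}{5} = -3035282344505$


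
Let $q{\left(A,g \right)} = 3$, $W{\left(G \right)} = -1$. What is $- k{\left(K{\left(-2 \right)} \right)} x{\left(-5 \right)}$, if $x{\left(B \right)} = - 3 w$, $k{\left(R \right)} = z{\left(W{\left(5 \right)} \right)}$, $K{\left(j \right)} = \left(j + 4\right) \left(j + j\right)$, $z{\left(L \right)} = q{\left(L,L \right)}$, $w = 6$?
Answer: $54$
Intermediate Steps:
$z{\left(L \right)} = 3$
$K{\left(j \right)} = 2 j \left(4 + j\right)$ ($K{\left(j \right)} = \left(4 + j\right) 2 j = 2 j \left(4 + j\right)$)
$k{\left(R \right)} = 3$
$x{\left(B \right)} = -18$ ($x{\left(B \right)} = \left(-3\right) 6 = -18$)
$- k{\left(K{\left(-2 \right)} \right)} x{\left(-5 \right)} = \left(-1\right) 3 \left(-18\right) = \left(-3\right) \left(-18\right) = 54$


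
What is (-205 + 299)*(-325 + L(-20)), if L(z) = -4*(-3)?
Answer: -29422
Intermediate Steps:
L(z) = 12
(-205 + 299)*(-325 + L(-20)) = (-205 + 299)*(-325 + 12) = 94*(-313) = -29422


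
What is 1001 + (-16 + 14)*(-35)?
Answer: 1071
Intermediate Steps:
1001 + (-16 + 14)*(-35) = 1001 - 2*(-35) = 1001 + 70 = 1071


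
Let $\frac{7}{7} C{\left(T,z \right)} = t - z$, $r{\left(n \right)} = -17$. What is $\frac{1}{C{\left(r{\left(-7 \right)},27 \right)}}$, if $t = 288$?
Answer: $\frac{1}{261} \approx 0.0038314$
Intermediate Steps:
$C{\left(T,z \right)} = 288 - z$
$\frac{1}{C{\left(r{\left(-7 \right)},27 \right)}} = \frac{1}{288 - 27} = \frac{1}{261}$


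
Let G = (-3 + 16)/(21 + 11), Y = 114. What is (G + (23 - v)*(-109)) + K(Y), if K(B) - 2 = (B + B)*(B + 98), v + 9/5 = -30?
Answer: 6778433/160 ≈ 42365.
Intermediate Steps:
v = -159/5 (v = -9/5 - 30 = -159/5 ≈ -31.800)
G = 13/32 ≈ 0.40625
K(B) = 2 + 2*B*(98 + B) (K(B) = 2 + (B + B)*(B + 98) = 2 + (2*B)*(98 + B) = 2 + 2*B*(98 + B))
(G + (23 - v)*(-109)) + K(Y) = (13/32 + (23 - 1*(-159/5))*(-109)) + (2 + 2*114² + 196*114) = (13/32 + (23 + 159/5)*(-109)) + (2 + 2*12996 + 22344) = (13/32 + (274/5)*(-109)) + (2 + 25992 + 22344) = (13/32 - 29866/5) + 48338 = -955647/160 + 48338 = 6778433/160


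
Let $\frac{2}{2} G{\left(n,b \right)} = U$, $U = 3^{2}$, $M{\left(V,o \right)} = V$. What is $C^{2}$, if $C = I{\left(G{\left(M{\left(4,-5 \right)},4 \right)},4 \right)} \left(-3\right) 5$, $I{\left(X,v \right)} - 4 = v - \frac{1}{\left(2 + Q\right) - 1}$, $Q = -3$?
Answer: $\frac{65025}{4} \approx 16256.0$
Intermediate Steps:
$U = 9$
$G{\left(n,b \right)} = 9$
$I{\left(X,v \right)} = \frac{9}{2} + v$ ($I{\left(X,v \right)} = 4 + \left(v - \frac{1}{\left(2 - 3\right) - 1}\right) = 4 + \left(v - \frac{1}{-1 - 1}\right) = 4 + \left(v - \frac{1}{-2}\right) = 4 + \left(v - - \frac{1}{2}\right) = 4 + \left(v + \frac{1}{2}\right) = 4 + \left(\frac{1}{2} + v\right) = \frac{9}{2} + v$)
$C = - \frac{255}{2}$ ($C = \left(\frac{9}{2} + 4\right) \left(-3\right) 5 = \frac{17}{2} \left(-3\right) 5 = \left(- \frac{51}{2}\right) 5 = - \frac{255}{2} \approx -127.5$)
$C^{2} = \left(- \frac{255}{2}\right)^{2} = \frac{65025}{4}$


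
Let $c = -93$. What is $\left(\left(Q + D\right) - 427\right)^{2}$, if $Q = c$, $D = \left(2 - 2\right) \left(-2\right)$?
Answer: $270400$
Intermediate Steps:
$D = 0$ ($D = 0 \left(-2\right) = 0$)
$Q = -93$
$\left(\left(Q + D\right) - 427\right)^{2} = \left(\left(-93 + 0\right) - 427\right)^{2} = \left(-93 - 427\right)^{2} = \left(-520\right)^{2} = 270400$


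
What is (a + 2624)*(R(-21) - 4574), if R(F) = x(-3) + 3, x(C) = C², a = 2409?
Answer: -22960546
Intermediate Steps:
R(F) = 12 (R(F) = (-3)² + 3 = 9 + 3 = 12)
(a + 2624)*(R(-21) - 4574) = (2409 + 2624)*(12 - 4574) = 5033*(-4562) = -22960546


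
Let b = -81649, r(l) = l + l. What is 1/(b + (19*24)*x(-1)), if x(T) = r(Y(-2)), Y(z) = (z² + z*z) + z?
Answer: -1/76177 ≈ -1.3127e-5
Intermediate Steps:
Y(z) = z + 2*z² (Y(z) = (z² + z²) + z = 2*z² + z = z + 2*z²)
r(l) = 2*l
x(T) = 12 (x(T) = 2*(-2*(1 + 2*(-2))) = 2*(-2*(1 - 4)) = 2*(-2*(-3)) = 2*6 = 12)
1/(b + (19*24)*x(-1)) = 1/(-81649 + (19*24)*12) = 1/(-81649 + 456*12) = 1/(-81649 + 5472) = 1/(-76177) = -1/76177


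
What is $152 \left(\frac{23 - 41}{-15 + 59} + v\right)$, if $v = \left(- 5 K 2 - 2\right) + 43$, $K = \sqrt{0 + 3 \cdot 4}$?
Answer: $\frac{67868}{11} - 3040 \sqrt{3} \approx 904.38$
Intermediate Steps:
$K = 2 \sqrt{3}$ ($K = \sqrt{0 + 12} = \sqrt{12} = 2 \sqrt{3} \approx 3.4641$)
$v = 41 - 20 \sqrt{3}$ ($v = \left(- 5 \cdot 2 \sqrt{3} \cdot 2 - 2\right) + 43 = \left(- 10 \sqrt{3} \cdot 2 - 2\right) + 43 = \left(- 20 \sqrt{3} - 2\right) + 43 = \left(-2 - 20 \sqrt{3}\right) + 43 = 41 - 20 \sqrt{3} \approx 6.359$)
$152 \left(\frac{23 - 41}{-15 + 59} + v\right) = 152 \left(\frac{23 - 41}{-15 + 59} + \left(41 - 20 \sqrt{3}\right)\right) = 152 \left(- \frac{18}{44} + \left(41 - 20 \sqrt{3}\right)\right) = 152 \left(\left(-18\right) \frac{1}{44} + \left(41 - 20 \sqrt{3}\right)\right) = 152 \left(- \frac{9}{22} + \left(41 - 20 \sqrt{3}\right)\right) = 152 \left(\frac{893}{22} - 20 \sqrt{3}\right) = \frac{67868}{11} - 3040 \sqrt{3}$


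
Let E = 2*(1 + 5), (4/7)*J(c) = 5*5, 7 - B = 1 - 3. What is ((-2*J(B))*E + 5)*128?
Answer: -133760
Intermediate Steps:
B = 9 (B = 7 - (1 - 3) = 7 - 1*(-2) = 7 + 2 = 9)
J(c) = 175/4 (J(c) = 7*(5*5)/4 = (7/4)*25 = 175/4)
E = 12 (E = 2*6 = 12)
((-2*J(B))*E + 5)*128 = (-2*175/4*12 + 5)*128 = (-175/2*12 + 5)*128 = (-1050 + 5)*128 = -1045*128 = -133760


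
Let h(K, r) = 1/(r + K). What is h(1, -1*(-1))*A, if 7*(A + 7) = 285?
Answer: 118/7 ≈ 16.857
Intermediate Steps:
h(K, r) = 1/(K + r)
A = 236/7 (A = -7 + (1/7)*285 = -7 + 285/7 = 236/7 ≈ 33.714)
h(1, -1*(-1))*A = (236/7)/(1 - 1*(-1)) = (236/7)/(1 + 1) = (236/7)/2 = (1/2)*(236/7) = 118/7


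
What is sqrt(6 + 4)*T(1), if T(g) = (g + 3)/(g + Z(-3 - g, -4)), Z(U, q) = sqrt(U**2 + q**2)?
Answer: -4*sqrt(10)/31 + 32*sqrt(5)/31 ≈ 1.9002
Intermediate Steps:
T(g) = (3 + g)/(g + sqrt(16 + (-3 - g)**2)) (T(g) = (g + 3)/(g + sqrt((-3 - g)**2 + (-4)**2)) = (3 + g)/(g + sqrt((-3 - g)**2 + 16)) = (3 + g)/(g + sqrt(16 + (-3 - g)**2)))
sqrt(6 + 4)*T(1) = sqrt(6 + 4)*((3 + 1)/(1 + sqrt(16 + (3 + 1)**2))) = sqrt(10)*(4/(1 + sqrt(16 + 4**2))) = sqrt(10)*(4/(1 + sqrt(16 + 16))) = sqrt(10)*(4/(1 + sqrt(32))) = sqrt(10)*(4/(1 + 4*sqrt(2))) = 4*sqrt(10)/(1 + 4*sqrt(2))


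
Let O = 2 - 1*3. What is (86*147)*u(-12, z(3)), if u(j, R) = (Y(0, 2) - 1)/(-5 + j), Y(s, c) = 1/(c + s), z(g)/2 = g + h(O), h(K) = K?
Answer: 6321/17 ≈ 371.82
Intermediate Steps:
O = -1 (O = 2 - 3 = -1)
z(g) = -2 + 2*g (z(g) = 2*(g - 1) = 2*(-1 + g) = -2 + 2*g)
u(j, R) = -1/(2*(-5 + j)) (u(j, R) = (1/(2 + 0) - 1)/(-5 + j) = (1/2 - 1)/(-5 + j) = (½ - 1)/(-5 + j) = -1/(2*(-5 + j)))
(86*147)*u(-12, z(3)) = (86*147)*(-1/(-10 + 2*(-12))) = 12642*(-1/(-10 - 24)) = 12642*(-1/(-34)) = 12642*(-1*(-1/34)) = 12642*(1/34) = 6321/17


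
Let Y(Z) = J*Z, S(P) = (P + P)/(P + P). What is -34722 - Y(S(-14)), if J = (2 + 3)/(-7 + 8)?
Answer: -34727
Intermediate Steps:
J = 5 (J = 5/1 = 5*1 = 5)
S(P) = 1 (S(P) = (2*P)/((2*P)) = (2*P)*(1/(2*P)) = 1)
Y(Z) = 5*Z
-34722 - Y(S(-14)) = -34722 - 5 = -34727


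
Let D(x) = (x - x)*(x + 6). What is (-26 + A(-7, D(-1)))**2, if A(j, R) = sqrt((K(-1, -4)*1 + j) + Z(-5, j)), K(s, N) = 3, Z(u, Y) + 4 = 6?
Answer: (26 - I*sqrt(2))**2 ≈ 674.0 - 73.539*I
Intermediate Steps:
Z(u, Y) = 2 (Z(u, Y) = -4 + 6 = 2)
D(x) = 0 (D(x) = 0*(6 + x) = 0)
A(j, R) = sqrt(5 + j) (A(j, R) = sqrt((3*1 + j) + 2) = sqrt((3 + j) + 2) = sqrt(5 + j))
(-26 + A(-7, D(-1)))**2 = (-26 + sqrt(5 - 7))**2 = (-26 + sqrt(-2))**2 = (-26 + I*sqrt(2))**2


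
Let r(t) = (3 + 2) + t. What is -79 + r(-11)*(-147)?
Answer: 803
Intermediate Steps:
r(t) = 5 + t
-79 + r(-11)*(-147) = -79 + (5 - 11)*(-147) = -79 - 6*(-147) = -79 + 882 = 803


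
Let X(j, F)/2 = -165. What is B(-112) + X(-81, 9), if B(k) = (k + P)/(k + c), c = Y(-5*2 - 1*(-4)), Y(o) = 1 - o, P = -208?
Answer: -6866/21 ≈ -326.95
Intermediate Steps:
X(j, F) = -330 (X(j, F) = 2*(-165) = -330)
c = 7 (c = 1 - (-5*2 - 1*(-4)) = 1 - (-10 + 4) = 1 - 1*(-6) = 1 + 6 = 7)
B(k) = (-208 + k)/(7 + k) (B(k) = (k - 208)/(k + 7) = (-208 + k)/(7 + k))
B(-112) + X(-81, 9) = (-208 - 112)/(7 - 112) - 330 = -320/(-105) - 330 = -1/105*(-320) - 330 = 64/21 - 330 = -6866/21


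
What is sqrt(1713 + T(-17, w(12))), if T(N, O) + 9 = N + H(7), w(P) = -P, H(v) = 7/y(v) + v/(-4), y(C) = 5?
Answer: sqrt(168665)/10 ≈ 41.069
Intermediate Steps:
H(v) = 7/5 - v/4 (H(v) = 7/5 + v/(-4) = 7*(1/5) + v*(-1/4) = 7/5 - v/4)
T(N, O) = -187/20 + N (T(N, O) = -9 + (N + (7/5 - 1/4*7)) = -9 + (N + (7/5 - 7/4)) = -9 + (N - 7/20) = -9 + (-7/20 + N) = -187/20 + N)
sqrt(1713 + T(-17, w(12))) = sqrt(1713 + (-187/20 - 17)) = sqrt(1713 - 527/20) = sqrt(33733/20) = sqrt(168665)/10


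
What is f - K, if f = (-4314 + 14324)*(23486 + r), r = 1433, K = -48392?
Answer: 249487582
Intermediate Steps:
f = 249439190 (f = (-4314 + 14324)*(23486 + 1433) = 10010*24919 = 249439190)
f - K = 249439190 - 1*(-48392) = 249439190 + 48392 = 249487582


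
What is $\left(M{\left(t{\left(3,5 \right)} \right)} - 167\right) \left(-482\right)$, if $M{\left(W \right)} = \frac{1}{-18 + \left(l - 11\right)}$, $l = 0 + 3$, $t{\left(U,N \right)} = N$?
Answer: $\frac{1046663}{13} \approx 80513.0$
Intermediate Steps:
$l = 3$
$M{\left(W \right)} = - \frac{1}{26}$ ($M{\left(W \right)} = \frac{1}{-18 + \left(3 - 11\right)} = \frac{1}{-18 - 8} = \frac{1}{-26} = - \frac{1}{26}$)
$\left(M{\left(t{\left(3,5 \right)} \right)} - 167\right) \left(-482\right) = \left(- \frac{1}{26} - 167\right) \left(-482\right) = \left(- \frac{4343}{26}\right) \left(-482\right) = \frac{1046663}{13}$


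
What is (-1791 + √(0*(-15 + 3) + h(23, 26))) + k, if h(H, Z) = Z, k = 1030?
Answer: -761 + √26 ≈ -755.90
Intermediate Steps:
(-1791 + √(0*(-15 + 3) + h(23, 26))) + k = (-1791 + √(0*(-15 + 3) + 26)) + 1030 = (-1791 + √(0*(-12) + 26)) + 1030 = (-1791 + √(0 + 26)) + 1030 = (-1791 + √26) + 1030 = -761 + √26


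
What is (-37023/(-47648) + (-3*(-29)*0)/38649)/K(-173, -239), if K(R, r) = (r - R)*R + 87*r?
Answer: -12341/148900000 ≈ -8.2881e-5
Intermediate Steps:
K(R, r) = 87*r + R*(r - R) (K(R, r) = R*(r - R) + 87*r = 87*r + R*(r - R))
(-37023/(-47648) + (-3*(-29)*0)/38649)/K(-173, -239) = (-37023/(-47648) + (-3*(-29)*0)/38649)/(-1*(-173)² + 87*(-239) - 173*(-239)) = (-37023*(-1/47648) + (87*0)*(1/38649))/(-1*29929 - 20793 + 41347) = (37023/47648 + 0*(1/38649))/(-29929 - 20793 + 41347) = (37023/47648 + 0)/(-9375) = (37023/47648)*(-1/9375) = -12341/148900000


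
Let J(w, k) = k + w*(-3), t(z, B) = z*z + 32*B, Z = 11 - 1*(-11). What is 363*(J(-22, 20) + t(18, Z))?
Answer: 404382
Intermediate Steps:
Z = 22 (Z = 11 + 11 = 22)
t(z, B) = z² + 32*B
J(w, k) = k - 3*w
363*(J(-22, 20) + t(18, Z)) = 363*((20 - 3*(-22)) + (18² + 32*22)) = 363*((20 + 66) + (324 + 704)) = 363*(86 + 1028) = 363*1114 = 404382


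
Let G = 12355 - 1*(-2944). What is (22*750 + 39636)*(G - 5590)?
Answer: 545024424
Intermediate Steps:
G = 15299 (G = 12355 + 2944 = 15299)
(22*750 + 39636)*(G - 5590) = (22*750 + 39636)*(15299 - 5590) = (16500 + 39636)*9709 = 56136*9709 = 545024424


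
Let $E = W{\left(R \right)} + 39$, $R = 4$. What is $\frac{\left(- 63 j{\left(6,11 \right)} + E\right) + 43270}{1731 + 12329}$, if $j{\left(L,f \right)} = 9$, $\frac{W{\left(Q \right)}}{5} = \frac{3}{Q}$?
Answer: $\frac{170983}{56240} \approx 3.0402$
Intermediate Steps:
$W{\left(Q \right)} = \frac{15}{Q}$ ($W{\left(Q \right)} = 5 \frac{3}{Q} = \frac{15}{Q}$)
$E = \frac{171}{4}$ ($E = \frac{15}{4} + 39 = \frac{171}{4} \approx 42.75$)
$\frac{\left(- 63 j{\left(6,11 \right)} + E\right) + 43270}{1731 + 12329} = \frac{\left(\left(-63\right) 9 + \frac{171}{4}\right) + 43270}{1731 + 12329} = \frac{\left(-567 + \frac{171}{4}\right) + 43270}{14060} = \left(- \frac{2097}{4} + 43270\right) \frac{1}{14060} = \frac{170983}{4} \cdot \frac{1}{14060} = \frac{170983}{56240}$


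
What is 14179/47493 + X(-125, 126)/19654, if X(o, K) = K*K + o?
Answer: 1026736309/933427422 ≈ 1.1000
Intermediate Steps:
X(o, K) = o + K² (X(o, K) = K² + o = o + K²)
14179/47493 + X(-125, 126)/19654 = 14179/47493 + (-125 + 126²)/19654 = 14179*(1/47493) + (-125 + 15876)*(1/19654) = 14179/47493 + 15751*(1/19654) = 14179/47493 + 15751/19654 = 1026736309/933427422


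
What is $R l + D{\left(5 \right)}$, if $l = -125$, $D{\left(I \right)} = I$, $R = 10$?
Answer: $-1245$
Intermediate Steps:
$R l + D{\left(5 \right)} = 10 \left(-125\right) + 5 = -1250 + 5 = -1245$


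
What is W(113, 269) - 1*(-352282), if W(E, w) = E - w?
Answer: 352126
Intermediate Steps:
W(113, 269) - 1*(-352282) = (113 - 1*269) - 1*(-352282) = (113 - 269) + 352282 = -156 + 352282 = 352126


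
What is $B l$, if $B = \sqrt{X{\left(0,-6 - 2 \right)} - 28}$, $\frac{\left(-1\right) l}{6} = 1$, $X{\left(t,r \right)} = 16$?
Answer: $- 12 i \sqrt{3} \approx - 20.785 i$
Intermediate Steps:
$l = -6$ ($l = \left(-6\right) 1 = -6$)
$B = 2 i \sqrt{3}$ ($B = \sqrt{16 - 28} = \sqrt{-12} = 2 i \sqrt{3} \approx 3.4641 i$)
$B l = 2 i \sqrt{3} \left(-6\right) = - 12 i \sqrt{3}$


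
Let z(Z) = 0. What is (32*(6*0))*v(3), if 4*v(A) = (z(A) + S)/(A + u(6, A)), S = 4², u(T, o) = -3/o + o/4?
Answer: 0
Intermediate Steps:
u(T, o) = -3/o + o/4 (u(T, o) = -3/o + o*(¼) = -3/o + o/4)
S = 16
v(A) = 4/(-3/A + 5*A/4) (v(A) = ((0 + 16)/(A + (-3/A + A/4)))/4 = (16/(-3/A + 5*A/4))/4 = 4/(-3/A + 5*A/4))
(32*(6*0))*v(3) = (32*(6*0))*(16*3/(-12 + 5*3²)) = (32*0)*(16*3/(-12 + 5*9)) = 0*(16*3/(-12 + 45)) = 0*(16*3/33) = 0*(16*3*(1/33)) = 0*(16/11) = 0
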